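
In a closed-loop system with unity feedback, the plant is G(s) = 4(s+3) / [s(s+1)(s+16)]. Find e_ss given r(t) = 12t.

G(s) has one factor of s in the denominator, so the system is type 1.
K_v = lim_{s→0} s·G(s) = 4·3 / (1·16) = 0.75.
e_ss = 12/K_v = 12/0.75 = 16.

16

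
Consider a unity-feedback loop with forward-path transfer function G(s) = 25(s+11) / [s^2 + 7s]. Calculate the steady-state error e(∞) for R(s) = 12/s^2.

84/275

The denominator has no term below 7s — 1 pole at s=0, type 1.
K_v = lim_{s→0} s·G(s) = 25·11 / 7 = 275/7.
e_ss = 12/K_v = 12/(275/7) = 84/275.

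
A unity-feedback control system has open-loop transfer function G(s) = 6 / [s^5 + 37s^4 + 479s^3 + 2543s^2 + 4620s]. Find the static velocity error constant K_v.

The denominator has no term below 4620s — 1 pole at s=0, type 1.
K_v = lim_{s→0} s·G(s) = 6 / 4620 = 1/770.

1/770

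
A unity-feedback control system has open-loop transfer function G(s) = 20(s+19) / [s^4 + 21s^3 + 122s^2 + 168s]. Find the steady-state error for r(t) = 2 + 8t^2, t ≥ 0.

The denominator has no term below 168s — 1 pole at s=0, type 1. Treating each term separately:
  • 2: tracked with zero error.
  • 8t^2: a type-1 system cannot track it, e_ss → ∞.
The unbounded component dominates.

infinity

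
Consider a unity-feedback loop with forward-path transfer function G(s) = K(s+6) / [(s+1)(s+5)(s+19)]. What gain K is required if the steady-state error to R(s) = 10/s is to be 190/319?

System type = 0 (no poles at s=0).
K_p = lim_{s→0} G(s) = K·6 / (1·5·19) = (6/95)·K.
e_ss = 10/(1 + K_p) = 190/319 ⇒ 1 + (6/95)·K = 319/19 ⇒ K = 250.

250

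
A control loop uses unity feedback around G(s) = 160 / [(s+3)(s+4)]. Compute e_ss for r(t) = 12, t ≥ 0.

36/43

No free integrators in G(s): this is a type 0 system.
K_p = lim_{s→0} G(s) = 160 / (3·4) = 40/3.
e_ss = 12/(1 + K_p) = 12/(43/3) = 36/43.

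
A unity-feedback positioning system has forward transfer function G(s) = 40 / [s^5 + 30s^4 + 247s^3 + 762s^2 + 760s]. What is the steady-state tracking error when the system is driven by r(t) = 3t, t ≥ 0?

57

Factoring s from the denominator leaves a polynomial with constant term 760, so the system is type 1.
K_v = lim_{s→0} s·G(s) = 40 / 760 = 1/19.
e_ss = 3/K_v = 3/(1/19) = 57.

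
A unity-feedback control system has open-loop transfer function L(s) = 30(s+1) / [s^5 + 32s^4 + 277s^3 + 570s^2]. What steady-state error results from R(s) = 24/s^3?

Factoring s^2 from the denominator leaves a polynomial with constant term 570, so the system is type 2.
K_a = lim_{s→0} s^2·L(s) = 30·1 / 570 = 1/19.
r(t) = 12t^2 gives R(s) = 24/s^3.
e_ss = 24/K_a = 24/(1/19) = 456.

456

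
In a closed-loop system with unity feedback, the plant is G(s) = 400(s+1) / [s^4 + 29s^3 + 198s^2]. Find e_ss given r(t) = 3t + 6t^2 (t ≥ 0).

5.94

Lowest-order denominator term is 198s^2, so the open loop has 2 poles at the origin → type 2 system. Treating each term separately:
  • 3t: tracked with zero error.
  • 6t^2: e_ss = 12/K_a with K_a=200/99 → 5.94.
Total e_ss = 5.94.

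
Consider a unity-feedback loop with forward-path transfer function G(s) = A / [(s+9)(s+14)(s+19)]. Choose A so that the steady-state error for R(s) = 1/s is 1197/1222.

The open loop has no poles at the origin → type 0 system.
K_p = lim_{s→0} G(s) = A / (9·14·19) = (1/2394)·A.
e_ss = 1/(1 + K_p) = 1197/1222 ⇒ 1 + (1/2394)·A = 1222/1197 ⇒ A = 50.

50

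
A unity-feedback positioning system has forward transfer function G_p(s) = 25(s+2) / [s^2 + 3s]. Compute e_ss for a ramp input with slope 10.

The denominator has no term below 3s — 1 pole at s=0, type 1.
K_v = lim_{s→0} s·G_p(s) = 25·2 / 3 = 50/3.
e_ss = 10/K_v = 10/(50/3) = 0.6.

0.6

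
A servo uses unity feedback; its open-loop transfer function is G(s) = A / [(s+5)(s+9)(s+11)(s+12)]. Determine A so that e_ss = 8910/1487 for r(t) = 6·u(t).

System type = 0 (no poles at s=0).
K_p = lim_{s→0} G(s) = A / (5·9·11·12) = (1/5940)·A.
e_ss = 6/(1 + K_p) = 8910/1487 ⇒ 1 + (1/5940)·A = 1487/1485 ⇒ A = 8.

8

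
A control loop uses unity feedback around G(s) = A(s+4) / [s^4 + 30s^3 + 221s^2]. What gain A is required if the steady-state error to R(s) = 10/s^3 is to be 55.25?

Lowest-order denominator term is 221s^2, so the open loop has 2 poles at the origin → type 2 system.
K_a = lim_{s→0} s^2·G(s) = A·4 / 221 = (4/221)·A.
e_ss = 10/K_a = 55.25 ⇒ K_a = 40/221 ⇒ A = (40/221)/(4/221) = 10.

10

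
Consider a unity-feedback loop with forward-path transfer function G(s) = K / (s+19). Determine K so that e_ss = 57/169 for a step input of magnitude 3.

150

System type = 0 (no poles at s=0).
K_p = lim_{s→0} G(s) = K / (19) = (1/19)·K.
e_ss = 3/(1 + K_p) = 57/169 ⇒ 1 + (1/19)·K = 169/19 ⇒ K = 150.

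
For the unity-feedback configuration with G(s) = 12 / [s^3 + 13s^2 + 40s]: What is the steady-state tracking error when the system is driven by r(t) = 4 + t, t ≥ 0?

10/3

Factoring s from the denominator leaves a polynomial with constant term 40, so the system is type 1. By superposition:
  • 4: tracked with zero error.
  • t: e_ss = 1/K_v with K_v=0.3 → 10/3.
Total e_ss = 10/3.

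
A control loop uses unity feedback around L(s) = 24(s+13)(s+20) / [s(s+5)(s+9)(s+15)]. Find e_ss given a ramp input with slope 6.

System type = 1 (one pole at s=0).
K_v = lim_{s→0} s·L(s) = 24·13·20 / (5·9·15) = 416/45.
e_ss = 6/K_v = 6/(416/45) = 135/208.

135/208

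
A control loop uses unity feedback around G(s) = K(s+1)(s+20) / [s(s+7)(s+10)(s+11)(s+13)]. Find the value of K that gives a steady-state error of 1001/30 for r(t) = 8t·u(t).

120

System type = 1 (one pole at s=0).
K_v = lim_{s→0} s·G(s) = K·1·20 / (7·10·11·13) = (2/1001)·K.
e_ss = 8/K_v = 1001/30 ⇒ K_v = 240/1001 ⇒ K = (240/1001)/(2/1001) = 120.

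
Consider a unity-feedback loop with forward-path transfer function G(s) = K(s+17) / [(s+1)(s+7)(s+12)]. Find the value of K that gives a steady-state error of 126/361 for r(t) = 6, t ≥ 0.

No free integrators in G(s): this is a type 0 system.
K_p = lim_{s→0} G(s) = K·17 / (1·7·12) = (17/84)·K.
e_ss = 6/(1 + K_p) = 126/361 ⇒ 1 + (17/84)·K = 361/21 ⇒ K = 80.

80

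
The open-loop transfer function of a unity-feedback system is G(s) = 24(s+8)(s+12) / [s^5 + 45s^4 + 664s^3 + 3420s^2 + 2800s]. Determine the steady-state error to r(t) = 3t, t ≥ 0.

Lowest-order denominator term is 2800s, so the open loop has 1 pole at the origin → type 1 system.
K_v = lim_{s→0} s·G(s) = 24·8·12 / 2800 = 144/175.
e_ss = 3/K_v = 3/(144/175) = 175/48.

175/48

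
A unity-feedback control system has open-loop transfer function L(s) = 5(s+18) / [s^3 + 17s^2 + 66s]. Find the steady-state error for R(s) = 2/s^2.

Factoring s from the denominator leaves a polynomial with constant term 66, so the system is type 1.
K_v = lim_{s→0} s·L(s) = 5·18 / 66 = 15/11.
e_ss = 2/K_v = 2/(15/11) = 22/15.

22/15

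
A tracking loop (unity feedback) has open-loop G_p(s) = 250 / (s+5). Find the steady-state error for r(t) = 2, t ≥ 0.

2/51

No free integrators in G_p(s): this is a type 0 system.
K_p = lim_{s→0} G_p(s) = 250 / (5) = 50.
e_ss = 2/(1 + K_p) = 2/51.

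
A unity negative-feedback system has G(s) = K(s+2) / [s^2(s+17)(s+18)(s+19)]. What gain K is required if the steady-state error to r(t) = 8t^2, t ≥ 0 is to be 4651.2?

10

G(s) has two factors of s in the denominator, so the system is type 2.
K_a = lim_{s→0} s^2·G(s) = K·2 / (17·18·19) = (1/2907)·K.
e_ss = 16/K_a = 4651.2 ⇒ K_a = 10/2907 ⇒ K = (10/2907)/(1/2907) = 10.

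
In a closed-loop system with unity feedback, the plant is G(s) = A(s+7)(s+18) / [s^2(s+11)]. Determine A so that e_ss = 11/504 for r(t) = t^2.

8

The open loop has two poles at the origin → type 2 system.
K_a = lim_{s→0} s^2·G(s) = A·7·18 / (11) = (126/11)·A.
e_ss = 2/K_a = 11/504 ⇒ K_a = 1008/11 ⇒ A = (1008/11)/(126/11) = 8.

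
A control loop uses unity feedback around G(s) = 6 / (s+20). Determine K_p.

0.3

G(s) has no factors of s in the denominator, so the system is type 0.
K_p = lim_{s→0} G(s) = 6 / (20) = 0.3.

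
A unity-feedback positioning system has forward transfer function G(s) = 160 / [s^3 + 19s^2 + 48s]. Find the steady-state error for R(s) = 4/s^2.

Factoring s from the denominator leaves a polynomial with constant term 48, so the system is type 1.
K_v = lim_{s→0} s·G(s) = 160 / 48 = 10/3.
e_ss = 4/K_v = 4/(10/3) = 1.2.

1.2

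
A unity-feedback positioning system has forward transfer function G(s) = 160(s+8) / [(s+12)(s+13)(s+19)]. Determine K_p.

G(s) has no factors of s in the denominator, so the system is type 0.
K_p = lim_{s→0} G(s) = 160·8 / (12·13·19) = 320/741.

320/741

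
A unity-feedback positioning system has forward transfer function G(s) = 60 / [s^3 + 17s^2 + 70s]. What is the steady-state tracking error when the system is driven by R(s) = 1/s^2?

The denominator has no term below 70s — 1 pole at s=0, type 1.
K_v = lim_{s→0} s·G(s) = 60 / 70 = 6/7.
e_ss = 1/K_v = 1/(6/7) = 7/6.

7/6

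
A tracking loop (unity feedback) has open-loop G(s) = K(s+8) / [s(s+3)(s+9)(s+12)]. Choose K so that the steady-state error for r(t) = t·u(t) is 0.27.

150

One free integrator in G(s): this is a type 1 system.
K_v = lim_{s→0} s·G(s) = K·8 / (3·9·12) = (2/81)·K.
e_ss = 1/K_v = 0.27 ⇒ K_v = 100/27 ⇒ K = (100/27)/(2/81) = 150.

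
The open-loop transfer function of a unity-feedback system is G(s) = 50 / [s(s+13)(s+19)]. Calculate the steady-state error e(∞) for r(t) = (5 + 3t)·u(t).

14.82

One free integrator in G(s): this is a type 1 system. Treating each term separately:
  • 5: tracked with zero error.
  • 3t: e_ss = 3/K_v with K_v=50/247 → 14.82.
Total e_ss = 14.82.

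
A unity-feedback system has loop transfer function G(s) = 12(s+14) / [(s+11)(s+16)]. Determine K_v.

G(s) has no factors of s in the denominator, so the system is type 0.
K_v = lim_{s→0} s·G(s) = 0 (the extra factor of s kills the finite limit).

0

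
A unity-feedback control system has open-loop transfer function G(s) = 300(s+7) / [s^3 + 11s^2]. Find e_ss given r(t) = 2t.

Factoring s^2 from the denominator leaves a polynomial with constant term 11, so the system is type 2.
K_v = ∞ for a type-2 system; e_ss to a ramp is zero.

0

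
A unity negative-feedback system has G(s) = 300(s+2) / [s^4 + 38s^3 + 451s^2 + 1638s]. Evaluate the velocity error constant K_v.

Lowest-order denominator term is 1638s, so the open loop has 1 pole at the origin → type 1 system.
K_v = lim_{s→0} s·G(s) = 300·2 / 1638 = 100/273.

100/273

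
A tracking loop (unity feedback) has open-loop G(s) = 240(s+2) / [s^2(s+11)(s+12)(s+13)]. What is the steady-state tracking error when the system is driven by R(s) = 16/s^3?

57.2

System type = 2 (two poles at s=0).
K_a = lim_{s→0} s^2·G(s) = 240·2 / (11·12·13) = 40/143.
r(t) = 8t^2 gives R(s) = 16/s^3.
e_ss = 16/K_a = 16/(40/143) = 57.2.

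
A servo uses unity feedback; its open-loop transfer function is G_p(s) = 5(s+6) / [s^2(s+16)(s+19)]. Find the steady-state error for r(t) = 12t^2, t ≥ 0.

G_p(s) has two factors of s in the denominator, so the system is type 2.
K_a = lim_{s→0} s^2·G_p(s) = 5·6 / (16·19) = 15/152.
r(t) = 12t^2 gives R(s) = 24/s^3.
e_ss = 24/K_a = 24/(15/152) = 243.2.

243.2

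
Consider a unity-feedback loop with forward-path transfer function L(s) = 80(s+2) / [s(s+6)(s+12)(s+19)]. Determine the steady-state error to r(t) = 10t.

The open loop has one pole at the origin → type 1 system.
K_v = lim_{s→0} s·L(s) = 80·2 / (6·12·19) = 20/171.
e_ss = 10/K_v = 10/(20/171) = 85.5.

85.5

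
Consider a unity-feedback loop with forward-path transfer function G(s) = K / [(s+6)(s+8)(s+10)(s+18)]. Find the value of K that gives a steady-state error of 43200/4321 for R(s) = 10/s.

2

System type = 0 (no poles at s=0).
K_p = lim_{s→0} G(s) = K / (6·8·10·18) = (1/8640)·K.
e_ss = 10/(1 + K_p) = 43200/4321 ⇒ 1 + (1/8640)·K = 4321/4320 ⇒ K = 2.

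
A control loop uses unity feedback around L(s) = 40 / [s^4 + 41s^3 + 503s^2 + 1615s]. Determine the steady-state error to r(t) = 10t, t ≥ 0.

The denominator has no term below 1615s — 1 pole at s=0, type 1.
K_v = lim_{s→0} s·L(s) = 40 / 1615 = 8/323.
e_ss = 10/K_v = 10/(8/323) = 403.75.

403.75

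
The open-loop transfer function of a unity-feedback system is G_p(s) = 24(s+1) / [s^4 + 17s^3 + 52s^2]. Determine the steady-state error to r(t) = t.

0

The denominator has no term below 52s^2 — 2 poles at s=0, type 2.
A type-2 system has K_v = ∞, so it tracks a ramp input with zero steady-state error.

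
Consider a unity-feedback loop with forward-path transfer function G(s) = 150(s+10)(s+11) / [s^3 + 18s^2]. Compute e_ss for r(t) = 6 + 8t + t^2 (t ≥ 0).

Factoring s^2 from the denominator leaves a polynomial with constant term 18, so the system is type 2. Treating each term separately:
  • 6: tracked with zero error.
  • 8t: tracked with zero error.
  • t^2: e_ss = 2/K_a with K_a=2750/3 → 3/1375.
Total e_ss = 3/1375.

3/1375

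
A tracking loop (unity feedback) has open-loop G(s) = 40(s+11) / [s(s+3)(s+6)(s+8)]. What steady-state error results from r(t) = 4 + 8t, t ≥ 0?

144/55

G(s) has one factor of s in the denominator, so the system is type 1. Treating each term separately:
  • 4: tracked with zero error.
  • 8t: e_ss = 8/K_v with K_v=55/18 → 144/55.
Total e_ss = 144/55.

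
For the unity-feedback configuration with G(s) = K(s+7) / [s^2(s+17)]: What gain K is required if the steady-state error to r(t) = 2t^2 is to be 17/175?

100

The open loop has two poles at the origin → type 2 system.
K_a = lim_{s→0} s^2·G(s) = K·7 / (17) = (7/17)·K.
e_ss = 4/K_a = 17/175 ⇒ K_a = 700/17 ⇒ K = (700/17)/(7/17) = 100.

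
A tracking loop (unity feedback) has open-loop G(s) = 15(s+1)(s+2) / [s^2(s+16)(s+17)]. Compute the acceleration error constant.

System type = 2 (two poles at s=0).
K_a = lim_{s→0} s^2·G(s) = 15·1·2 / (16·17) = 15/136.

15/136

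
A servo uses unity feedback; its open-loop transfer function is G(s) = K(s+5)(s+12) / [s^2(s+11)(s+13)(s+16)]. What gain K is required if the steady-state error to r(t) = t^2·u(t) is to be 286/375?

Two free integrators in G(s): this is a type 2 system.
K_a = lim_{s→0} s^2·G(s) = K·5·12 / (11·13·16) = (15/572)·K.
e_ss = 2/K_a = 286/375 ⇒ K_a = 375/143 ⇒ K = (375/143)/(15/572) = 100.

100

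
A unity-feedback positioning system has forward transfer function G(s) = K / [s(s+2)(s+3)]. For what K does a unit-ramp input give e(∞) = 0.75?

G(s) has one factor of s in the denominator, so the system is type 1.
K_v = lim_{s→0} s·G(s) = K / (2·3) = (1/6)·K.
e_ss = 1/K_v = 0.75 ⇒ K_v = 4/3 ⇒ K = (4/3)/(1/6) = 8.

8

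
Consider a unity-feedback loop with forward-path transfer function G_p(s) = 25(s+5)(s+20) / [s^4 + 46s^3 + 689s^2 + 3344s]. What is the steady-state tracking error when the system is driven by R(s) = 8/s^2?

Factoring s from the denominator leaves a polynomial with constant term 3344, so the system is type 1.
K_v = lim_{s→0} s·G_p(s) = 25·5·20 / 3344 = 625/836.
e_ss = 8/K_v = 8/(625/836) = 10.7008.

10.7008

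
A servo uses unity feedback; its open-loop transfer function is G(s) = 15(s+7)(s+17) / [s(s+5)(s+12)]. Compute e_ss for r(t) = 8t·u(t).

System type = 1 (one pole at s=0).
K_v = lim_{s→0} s·G(s) = 15·7·17 / (5·12) = 29.75.
e_ss = 8/K_v = 8/29.75 = 32/119.

32/119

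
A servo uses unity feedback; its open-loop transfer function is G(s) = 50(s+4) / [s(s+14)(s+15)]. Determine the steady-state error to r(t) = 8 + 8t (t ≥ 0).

G(s) has one factor of s in the denominator, so the system is type 1. By superposition:
  • 8: tracked with zero error.
  • 8t: e_ss = 8/K_v with K_v=20/21 → 8.4.
Total e_ss = 8.4.

8.4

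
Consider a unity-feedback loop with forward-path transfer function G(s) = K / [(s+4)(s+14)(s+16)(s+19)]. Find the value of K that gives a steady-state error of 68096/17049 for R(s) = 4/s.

No free integrators in G(s): this is a type 0 system.
K_p = lim_{s→0} G(s) = K / (4·14·16·19) = (1/17024)·K.
e_ss = 4/(1 + K_p) = 68096/17049 ⇒ 1 + (1/17024)·K = 17049/17024 ⇒ K = 25.

25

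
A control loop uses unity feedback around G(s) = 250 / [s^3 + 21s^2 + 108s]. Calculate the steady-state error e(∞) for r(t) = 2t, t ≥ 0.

0.864

Lowest-order denominator term is 108s, so the open loop has 1 pole at the origin → type 1 system.
K_v = lim_{s→0} s·G(s) = 250 / 108 = 125/54.
e_ss = 2/K_v = 2/(125/54) = 0.864.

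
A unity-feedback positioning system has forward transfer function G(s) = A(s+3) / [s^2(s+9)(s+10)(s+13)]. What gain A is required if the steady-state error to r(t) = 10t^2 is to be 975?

8

The open loop has two poles at the origin → type 2 system.
K_a = lim_{s→0} s^2·G(s) = A·3 / (9·10·13) = (1/390)·A.
e_ss = 20/K_a = 975 ⇒ K_a = 4/195 ⇒ A = (4/195)/(1/390) = 8.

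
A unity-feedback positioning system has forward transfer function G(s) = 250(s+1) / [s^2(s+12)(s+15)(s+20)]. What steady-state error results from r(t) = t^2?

G(s) has two factors of s in the denominator, so the system is type 2.
K_a = lim_{s→0} s^2·G(s) = 250·1 / (12·15·20) = 5/72.
r(t) = t^2 gives R(s) = 2/s^3.
e_ss = 2/K_a = 2/(5/72) = 28.8.

28.8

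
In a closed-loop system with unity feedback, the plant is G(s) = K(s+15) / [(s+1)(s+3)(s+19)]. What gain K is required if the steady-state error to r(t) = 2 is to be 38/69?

10

G(s) has no factors of s in the denominator, so the system is type 0.
K_p = lim_{s→0} G(s) = K·15 / (1·3·19) = (5/19)·K.
e_ss = 2/(1 + K_p) = 38/69 ⇒ 1 + (5/19)·K = 69/19 ⇒ K = 10.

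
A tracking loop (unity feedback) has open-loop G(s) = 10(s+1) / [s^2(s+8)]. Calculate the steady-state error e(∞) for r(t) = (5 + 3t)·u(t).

0

The open loop has two poles at the origin → type 2 system. Taking each input component in turn:
  • 5: tracked with zero error.
  • 3t: tracked with zero error.
Total e_ss = 0.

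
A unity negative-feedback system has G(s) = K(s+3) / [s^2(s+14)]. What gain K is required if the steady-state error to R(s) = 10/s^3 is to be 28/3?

Two free integrators in G(s): this is a type 2 system.
K_a = lim_{s→0} s^2·G(s) = K·3 / (14) = (3/14)·K.
e_ss = 10/K_a = 28/3 ⇒ K_a = 15/14 ⇒ K = (15/14)/(3/14) = 5.

5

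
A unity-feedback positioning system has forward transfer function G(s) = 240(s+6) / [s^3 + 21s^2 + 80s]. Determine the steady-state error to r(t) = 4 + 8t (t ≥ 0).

4/9

The denominator has no term below 80s — 1 pole at s=0, type 1. Taking each input component in turn:
  • 4: tracked with zero error.
  • 8t: e_ss = 8/K_v with K_v=18 → 4/9.
Total e_ss = 4/9.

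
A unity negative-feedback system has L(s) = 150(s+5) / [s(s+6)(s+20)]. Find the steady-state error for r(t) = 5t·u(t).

System type = 1 (one pole at s=0).
K_v = lim_{s→0} s·L(s) = 150·5 / (6·20) = 6.25.
e_ss = 5/K_v = 5/6.25 = 0.8.

0.8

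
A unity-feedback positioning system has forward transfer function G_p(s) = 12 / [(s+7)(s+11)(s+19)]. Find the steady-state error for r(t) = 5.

No free integrators in G_p(s): this is a type 0 system.
K_p = lim_{s→0} G_p(s) = 12 / (7·11·19) = 12/1463.
e_ss = 5/(1 + K_p) = 5/(1475/1463) = 1463/295.

1463/295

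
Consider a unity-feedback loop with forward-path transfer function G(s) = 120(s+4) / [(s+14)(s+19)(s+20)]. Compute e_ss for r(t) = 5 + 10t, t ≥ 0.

The open loop has no poles at the origin → type 0 system. Taking each input component in turn:
  • 5: e_ss = 5/(1+K_p) with K_p=12/133 → 133/29.
  • 10t: a type-0 system cannot track it, e_ss → ∞.
The unbounded component dominates.

infinity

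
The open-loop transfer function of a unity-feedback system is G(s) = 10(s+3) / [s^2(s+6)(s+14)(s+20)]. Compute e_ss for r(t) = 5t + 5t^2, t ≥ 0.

560

The open loop has two poles at the origin → type 2 system. Taking each input component in turn:
  • 5t: tracked with zero error.
  • 5t^2: e_ss = 10/K_a with K_a=1/56 → 560.
Total e_ss = 560.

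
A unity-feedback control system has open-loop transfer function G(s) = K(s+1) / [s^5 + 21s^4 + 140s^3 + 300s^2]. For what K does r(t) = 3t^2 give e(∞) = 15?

Factoring s^2 from the denominator leaves a polynomial with constant term 300, so the system is type 2.
K_a = lim_{s→0} s^2·G(s) = K·1 / 300 = (1/300)·K.
e_ss = 6/K_a = 15 ⇒ K_a = 0.4 ⇒ K = 0.4/(1/300) = 120.

120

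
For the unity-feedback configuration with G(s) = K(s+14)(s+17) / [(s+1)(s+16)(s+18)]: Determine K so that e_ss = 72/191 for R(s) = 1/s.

The open loop has no poles at the origin → type 0 system.
K_p = lim_{s→0} G(s) = K·14·17 / (1·16·18) = (119/144)·K.
e_ss = 1/(1 + K_p) = 72/191 ⇒ 1 + (119/144)·K = 191/72 ⇒ K = 2.

2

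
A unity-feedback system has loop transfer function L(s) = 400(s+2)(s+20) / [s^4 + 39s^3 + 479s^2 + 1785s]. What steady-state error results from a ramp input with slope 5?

Factoring s from the denominator leaves a polynomial with constant term 1785, so the system is type 1.
K_v = lim_{s→0} s·L(s) = 400·2·20 / 1785 = 3200/357.
e_ss = 5/K_v = 5/(3200/357) = 357/640.

357/640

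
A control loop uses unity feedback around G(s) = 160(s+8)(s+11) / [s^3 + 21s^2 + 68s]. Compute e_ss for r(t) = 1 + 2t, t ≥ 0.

Factoring s from the denominator leaves a polynomial with constant term 68, so the system is type 1. Treating each term separately:
  • 1: tracked with zero error.
  • 2t: e_ss = 2/K_v with K_v=3520/17 → 17/1760.
Total e_ss = 17/1760.

17/1760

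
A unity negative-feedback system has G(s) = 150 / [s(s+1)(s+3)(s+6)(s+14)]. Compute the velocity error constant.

The open loop has one pole at the origin → type 1 system.
K_v = lim_{s→0} s·G(s) = 150 / (1·3·6·14) = 25/42.

25/42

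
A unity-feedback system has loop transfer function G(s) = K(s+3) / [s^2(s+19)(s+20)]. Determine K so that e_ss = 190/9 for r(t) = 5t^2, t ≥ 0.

60

System type = 2 (two poles at s=0).
K_a = lim_{s→0} s^2·G(s) = K·3 / (19·20) = (3/380)·K.
e_ss = 10/K_a = 190/9 ⇒ K_a = 9/19 ⇒ K = (9/19)/(3/380) = 60.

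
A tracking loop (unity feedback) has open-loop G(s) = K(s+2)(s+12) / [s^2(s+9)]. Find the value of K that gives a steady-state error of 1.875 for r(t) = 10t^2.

System type = 2 (two poles at s=0).
K_a = lim_{s→0} s^2·G(s) = K·2·12 / (9) = (8/3)·K.
e_ss = 20/K_a = 1.875 ⇒ K_a = 32/3 ⇒ K = (32/3)/(8/3) = 4.

4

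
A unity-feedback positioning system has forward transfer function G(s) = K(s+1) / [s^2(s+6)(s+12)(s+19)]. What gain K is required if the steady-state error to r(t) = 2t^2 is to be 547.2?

10

Two free integrators in G(s): this is a type 2 system.
K_a = lim_{s→0} s^2·G(s) = K·1 / (6·12·19) = (1/1368)·K.
e_ss = 4/K_a = 547.2 ⇒ K_a = 5/684 ⇒ K = (5/684)/(1/1368) = 10.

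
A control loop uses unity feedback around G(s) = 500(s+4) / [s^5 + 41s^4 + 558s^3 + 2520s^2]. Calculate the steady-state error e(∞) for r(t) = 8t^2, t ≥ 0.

20.16

Lowest-order denominator term is 2520s^2, so the open loop has 2 poles at the origin → type 2 system.
K_a = lim_{s→0} s^2·G(s) = 500·4 / 2520 = 50/63.
r(t) = 8t^2 gives R(s) = 16/s^3.
e_ss = 16/K_a = 16/(50/63) = 20.16.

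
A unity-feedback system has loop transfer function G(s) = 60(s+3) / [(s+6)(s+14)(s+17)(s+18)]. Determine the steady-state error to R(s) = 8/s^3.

infinity

G(s) has no factors of s in the denominator, so the system is type 0.
For a type-0 system K_a = 0, so e_ss to a parabolic input is unbounded.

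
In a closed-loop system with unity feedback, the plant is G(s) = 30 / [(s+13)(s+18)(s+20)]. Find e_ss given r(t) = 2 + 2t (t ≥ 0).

G(s) has no factors of s in the denominator, so the system is type 0. By superposition:
  • 2: e_ss = 2/(1+K_p) with K_p=1/156 → 312/157.
  • 2t: a type-0 system cannot track it, e_ss → ∞.
The unbounded component dominates.

infinity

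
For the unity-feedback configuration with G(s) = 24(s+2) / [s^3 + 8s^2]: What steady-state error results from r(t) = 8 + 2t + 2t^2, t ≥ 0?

2/3

Lowest-order denominator term is 8s^2, so the open loop has 2 poles at the origin → type 2 system. By superposition:
  • 8: tracked with zero error.
  • 2t: tracked with zero error.
  • 2t^2: e_ss = 4/K_a with K_a=6 → 2/3.
Total e_ss = 2/3.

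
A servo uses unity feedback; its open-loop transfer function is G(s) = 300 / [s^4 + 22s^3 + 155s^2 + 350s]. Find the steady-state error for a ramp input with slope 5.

35/6

The denominator has no term below 350s — 1 pole at s=0, type 1.
K_v = lim_{s→0} s·G(s) = 300 / 350 = 6/7.
e_ss = 5/K_v = 5/(6/7) = 35/6.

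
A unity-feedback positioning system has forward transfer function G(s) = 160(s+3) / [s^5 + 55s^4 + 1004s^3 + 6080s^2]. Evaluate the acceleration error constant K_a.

3/38

Factoring s^2 from the denominator leaves a polynomial with constant term 6080, so the system is type 2.
K_a = lim_{s→0} s^2·G(s) = 160·3 / 6080 = 3/38.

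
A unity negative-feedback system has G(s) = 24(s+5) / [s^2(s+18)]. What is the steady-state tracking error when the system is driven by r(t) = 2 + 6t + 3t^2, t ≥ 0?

System type = 2 (two poles at s=0). By superposition:
  • 2: tracked with zero error.
  • 6t: tracked with zero error.
  • 3t^2: e_ss = 6/K_a with K_a=20/3 → 0.9.
Total e_ss = 0.9.

0.9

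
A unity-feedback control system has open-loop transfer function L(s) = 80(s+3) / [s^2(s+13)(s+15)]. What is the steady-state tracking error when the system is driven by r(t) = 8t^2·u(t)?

13

System type = 2 (two poles at s=0).
K_a = lim_{s→0} s^2·L(s) = 80·3 / (13·15) = 16/13.
r(t) = 8t^2 gives R(s) = 16/s^3.
e_ss = 16/K_a = 16/(16/13) = 13.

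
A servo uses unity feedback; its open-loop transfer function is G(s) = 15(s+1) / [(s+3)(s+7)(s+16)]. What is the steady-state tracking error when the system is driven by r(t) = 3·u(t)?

No free integrators in G(s): this is a type 0 system.
K_p = lim_{s→0} G(s) = 15·1 / (3·7·16) = 5/112.
e_ss = 3/(1 + K_p) = 3/(117/112) = 112/39.

112/39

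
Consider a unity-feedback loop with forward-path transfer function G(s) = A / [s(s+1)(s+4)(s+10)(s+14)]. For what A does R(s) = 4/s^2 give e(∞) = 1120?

G(s) has one factor of s in the denominator, so the system is type 1.
K_v = lim_{s→0} s·G(s) = A / (1·4·10·14) = (1/560)·A.
e_ss = 4/K_v = 1120 ⇒ K_v = 1/280 ⇒ A = (1/280)/(1/560) = 2.

2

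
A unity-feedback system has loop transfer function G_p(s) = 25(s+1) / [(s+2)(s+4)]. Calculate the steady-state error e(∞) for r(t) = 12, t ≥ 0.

32/11

The open loop has no poles at the origin → type 0 system.
K_p = lim_{s→0} G_p(s) = 25·1 / (2·4) = 3.125.
e_ss = 12/(1 + K_p) = 12/4.125 = 32/11.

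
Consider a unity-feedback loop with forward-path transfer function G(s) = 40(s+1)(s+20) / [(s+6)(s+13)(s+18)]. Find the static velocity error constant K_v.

0

System type = 0 (no poles at s=0).
K_v = lim_{s→0} s·G(s) = 0 (the extra factor of s kills the finite limit).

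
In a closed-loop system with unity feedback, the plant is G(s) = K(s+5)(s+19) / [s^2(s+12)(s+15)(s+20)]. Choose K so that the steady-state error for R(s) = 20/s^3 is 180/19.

80

The open loop has two poles at the origin → type 2 system.
K_a = lim_{s→0} s^2·G(s) = K·5·19 / (12·15·20) = (19/720)·K.
e_ss = 20/K_a = 180/19 ⇒ K_a = 19/9 ⇒ K = (19/9)/(19/720) = 80.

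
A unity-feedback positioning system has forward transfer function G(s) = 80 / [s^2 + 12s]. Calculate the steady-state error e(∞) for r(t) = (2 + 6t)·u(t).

0.9

Factoring s from the denominator leaves a polynomial with constant term 12, so the system is type 1. By superposition:
  • 2: tracked with zero error.
  • 6t: e_ss = 6/K_v with K_v=20/3 → 0.9.
Total e_ss = 0.9.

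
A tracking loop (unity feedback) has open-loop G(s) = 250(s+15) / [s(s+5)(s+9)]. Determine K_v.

250/3

The open loop has one pole at the origin → type 1 system.
K_v = lim_{s→0} s·G(s) = 250·15 / (5·9) = 250/3.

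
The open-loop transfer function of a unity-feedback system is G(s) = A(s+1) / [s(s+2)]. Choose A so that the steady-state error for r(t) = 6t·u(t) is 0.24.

50

System type = 1 (one pole at s=0).
K_v = lim_{s→0} s·G(s) = A·1 / (2) = 0.5·A.
e_ss = 6/K_v = 0.24 ⇒ K_v = 25 ⇒ A = 25/0.5 = 50.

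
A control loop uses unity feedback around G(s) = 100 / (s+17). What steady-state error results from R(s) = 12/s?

G(s) has no factors of s in the denominator, so the system is type 0.
K_p = lim_{s→0} G(s) = 100 / (17) = 100/17.
e_ss = 12/(1 + K_p) = 12/(117/17) = 68/39.

68/39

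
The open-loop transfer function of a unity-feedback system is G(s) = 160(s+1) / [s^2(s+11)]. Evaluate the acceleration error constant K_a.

160/11

The open loop has two poles at the origin → type 2 system.
K_a = lim_{s→0} s^2·G(s) = 160·1 / (11) = 160/11.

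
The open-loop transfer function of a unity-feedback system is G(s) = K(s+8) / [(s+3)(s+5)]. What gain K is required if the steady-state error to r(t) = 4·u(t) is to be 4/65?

No free integrators in G(s): this is a type 0 system.
K_p = lim_{s→0} G(s) = K·8 / (3·5) = (8/15)·K.
e_ss = 4/(1 + K_p) = 4/65 ⇒ 1 + (8/15)·K = 65 ⇒ K = 120.

120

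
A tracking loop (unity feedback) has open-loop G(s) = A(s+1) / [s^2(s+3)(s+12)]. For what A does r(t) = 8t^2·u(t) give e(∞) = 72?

8

G(s) has two factors of s in the denominator, so the system is type 2.
K_a = lim_{s→0} s^2·G(s) = A·1 / (3·12) = (1/36)·A.
e_ss = 16/K_a = 72 ⇒ K_a = 2/9 ⇒ A = (2/9)/(1/36) = 8.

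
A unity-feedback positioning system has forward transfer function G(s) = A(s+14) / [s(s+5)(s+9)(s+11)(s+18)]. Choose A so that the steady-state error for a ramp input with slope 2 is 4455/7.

One free integrator in G(s): this is a type 1 system.
K_v = lim_{s→0} s·G(s) = A·14 / (5·9·11·18) = (7/4455)·A.
e_ss = 2/K_v = 4455/7 ⇒ K_v = 14/4455 ⇒ A = (14/4455)/(7/4455) = 2.

2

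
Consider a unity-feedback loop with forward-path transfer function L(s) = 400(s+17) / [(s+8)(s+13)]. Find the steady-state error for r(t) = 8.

L(s) has no factors of s in the denominator, so the system is type 0.
K_p = lim_{s→0} L(s) = 400·17 / (8·13) = 850/13.
e_ss = 8/(1 + K_p) = 8/(863/13) = 104/863.

104/863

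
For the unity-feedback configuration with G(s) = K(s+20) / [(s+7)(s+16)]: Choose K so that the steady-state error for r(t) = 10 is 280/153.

25

System type = 0 (no poles at s=0).
K_p = lim_{s→0} G(s) = K·20 / (7·16) = (5/28)·K.
e_ss = 10/(1 + K_p) = 280/153 ⇒ 1 + (5/28)·K = 153/28 ⇒ K = 25.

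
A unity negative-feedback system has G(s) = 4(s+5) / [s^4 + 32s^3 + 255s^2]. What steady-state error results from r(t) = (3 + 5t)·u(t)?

0

Factoring s^2 from the denominator leaves a polynomial with constant term 255, so the system is type 2. By superposition:
  • 3: tracked with zero error.
  • 5t: tracked with zero error.
Total e_ss = 0.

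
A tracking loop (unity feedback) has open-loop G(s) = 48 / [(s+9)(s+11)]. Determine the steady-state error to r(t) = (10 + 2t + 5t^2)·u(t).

infinity

The open loop has no poles at the origin → type 0 system. Taking each input component in turn:
  • 10: e_ss = 10/(1+K_p) with K_p=16/33 → 330/49.
  • 2t: a type-0 system cannot track it, e_ss → ∞.
  • 5t^2: a type-0 system cannot track it, e_ss → ∞.
The unbounded component dominates.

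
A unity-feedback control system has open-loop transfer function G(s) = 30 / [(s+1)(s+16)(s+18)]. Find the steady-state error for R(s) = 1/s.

The open loop has no poles at the origin → type 0 system.
K_p = lim_{s→0} G(s) = 30 / (1·16·18) = 5/48.
e_ss = 1/(1 + K_p) = 1/(53/48) = 48/53.

48/53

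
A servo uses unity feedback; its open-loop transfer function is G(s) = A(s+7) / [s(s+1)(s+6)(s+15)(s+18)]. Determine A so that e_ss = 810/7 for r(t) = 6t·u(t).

The open loop has one pole at the origin → type 1 system.
K_v = lim_{s→0} s·G(s) = A·7 / (1·6·15·18) = (7/1620)·A.
e_ss = 6/K_v = 810/7 ⇒ K_v = 7/135 ⇒ A = (7/135)/(7/1620) = 12.

12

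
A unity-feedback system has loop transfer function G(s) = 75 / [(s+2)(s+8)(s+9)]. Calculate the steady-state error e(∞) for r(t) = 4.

System type = 0 (no poles at s=0).
K_p = lim_{s→0} G(s) = 75 / (2·8·9) = 25/48.
e_ss = 4/(1 + K_p) = 4/(73/48) = 192/73.

192/73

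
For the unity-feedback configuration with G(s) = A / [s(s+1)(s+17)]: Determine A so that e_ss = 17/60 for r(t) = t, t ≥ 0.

60

System type = 1 (one pole at s=0).
K_v = lim_{s→0} s·G(s) = A / (1·17) = (1/17)·A.
e_ss = 1/K_v = 17/60 ⇒ K_v = 60/17 ⇒ A = (60/17)/(1/17) = 60.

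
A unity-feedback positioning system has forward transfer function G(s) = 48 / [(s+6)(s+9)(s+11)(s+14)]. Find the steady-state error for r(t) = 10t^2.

infinity

G(s) has no factors of s in the denominator, so the system is type 0.
K_a = lim_{s→0} s^2·G(s) = 0; the steady-state error to this parabolic input grows without bound.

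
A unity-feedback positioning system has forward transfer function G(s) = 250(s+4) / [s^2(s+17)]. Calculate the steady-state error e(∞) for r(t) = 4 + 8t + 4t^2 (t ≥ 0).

The open loop has two poles at the origin → type 2 system. Treating each term separately:
  • 4: tracked with zero error.
  • 8t: tracked with zero error.
  • 4t^2: e_ss = 8/K_a with K_a=1000/17 → 0.136.
Total e_ss = 0.136.

0.136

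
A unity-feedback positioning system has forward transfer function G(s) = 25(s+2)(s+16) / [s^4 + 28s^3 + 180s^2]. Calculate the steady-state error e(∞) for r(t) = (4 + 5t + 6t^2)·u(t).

Lowest-order denominator term is 180s^2, so the open loop has 2 poles at the origin → type 2 system. Treating each term separately:
  • 4: tracked with zero error.
  • 5t: tracked with zero error.
  • 6t^2: e_ss = 12/K_a with K_a=40/9 → 2.7.
Total e_ss = 2.7.

2.7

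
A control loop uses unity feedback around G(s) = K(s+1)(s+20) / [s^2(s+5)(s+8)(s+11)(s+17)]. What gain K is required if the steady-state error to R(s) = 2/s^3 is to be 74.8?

10

The open loop has two poles at the origin → type 2 system.
K_a = lim_{s→0} s^2·G(s) = K·1·20 / (5·8·11·17) = (1/374)·K.
e_ss = 2/K_a = 74.8 ⇒ K_a = 5/187 ⇒ K = (5/187)/(1/374) = 10.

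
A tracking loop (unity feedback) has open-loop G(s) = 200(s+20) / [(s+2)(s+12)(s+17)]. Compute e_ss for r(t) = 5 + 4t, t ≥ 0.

System type = 0 (no poles at s=0). By superposition:
  • 5: e_ss = 5/(1+K_p) with K_p=500/51 → 255/551.
  • 4t: a type-0 system cannot track it, e_ss → ∞.
The unbounded component dominates.

infinity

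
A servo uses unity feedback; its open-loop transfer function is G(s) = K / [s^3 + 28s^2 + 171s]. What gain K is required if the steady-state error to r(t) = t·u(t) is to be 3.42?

Lowest-order denominator term is 171s, so the open loop has 1 pole at the origin → type 1 system.
K_v = lim_{s→0} s·G(s) = K / 171 = (1/171)·K.
e_ss = 1/K_v = 3.42 ⇒ K_v = 50/171 ⇒ K = (50/171)/(1/171) = 50.

50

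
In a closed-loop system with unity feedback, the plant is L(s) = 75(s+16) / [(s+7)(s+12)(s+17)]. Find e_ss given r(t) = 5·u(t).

595/219

System type = 0 (no poles at s=0).
K_p = lim_{s→0} L(s) = 75·16 / (7·12·17) = 100/119.
e_ss = 5/(1 + K_p) = 5/(219/119) = 595/219.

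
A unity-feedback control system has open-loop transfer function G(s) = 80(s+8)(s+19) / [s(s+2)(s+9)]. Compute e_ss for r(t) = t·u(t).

One free integrator in G(s): this is a type 1 system.
K_v = lim_{s→0} s·G(s) = 80·8·19 / (2·9) = 6080/9.
e_ss = 1/K_v = 1/(6080/9) = 9/6080.

9/6080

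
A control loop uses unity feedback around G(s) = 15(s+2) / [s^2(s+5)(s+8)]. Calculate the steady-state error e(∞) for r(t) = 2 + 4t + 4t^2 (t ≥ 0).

32/3

System type = 2 (two poles at s=0). Taking each input component in turn:
  • 2: tracked with zero error.
  • 4t: tracked with zero error.
  • 4t^2: e_ss = 8/K_a with K_a=0.75 → 32/3.
Total e_ss = 32/3.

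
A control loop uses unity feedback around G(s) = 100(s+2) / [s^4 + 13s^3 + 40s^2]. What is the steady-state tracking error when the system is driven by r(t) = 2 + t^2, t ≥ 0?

Factoring s^2 from the denominator leaves a polynomial with constant term 40, so the system is type 2. By superposition:
  • 2: tracked with zero error.
  • t^2: e_ss = 2/K_a with K_a=5 → 0.4.
Total e_ss = 0.4.

0.4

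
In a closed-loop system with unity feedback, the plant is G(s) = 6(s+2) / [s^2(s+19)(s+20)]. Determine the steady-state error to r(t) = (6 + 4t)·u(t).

G(s) has two factors of s in the denominator, so the system is type 2. Taking each input component in turn:
  • 6: tracked with zero error.
  • 4t: tracked with zero error.
Total e_ss = 0.

0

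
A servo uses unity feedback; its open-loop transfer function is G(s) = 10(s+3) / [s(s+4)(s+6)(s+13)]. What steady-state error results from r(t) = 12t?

One free integrator in G(s): this is a type 1 system.
K_v = lim_{s→0} s·G(s) = 10·3 / (4·6·13) = 5/52.
e_ss = 12/K_v = 12/(5/52) = 124.8.

124.8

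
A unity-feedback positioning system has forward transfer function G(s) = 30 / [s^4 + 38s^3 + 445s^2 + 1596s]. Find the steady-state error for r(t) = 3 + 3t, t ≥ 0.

The denominator has no term below 1596s — 1 pole at s=0, type 1. Treating each term separately:
  • 3: tracked with zero error.
  • 3t: e_ss = 3/K_v with K_v=5/266 → 159.6.
Total e_ss = 159.6.

159.6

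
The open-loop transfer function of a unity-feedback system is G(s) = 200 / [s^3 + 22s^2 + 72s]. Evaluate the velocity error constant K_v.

Factoring s from the denominator leaves a polynomial with constant term 72, so the system is type 1.
K_v = lim_{s→0} s·G(s) = 200 / 72 = 25/9.

25/9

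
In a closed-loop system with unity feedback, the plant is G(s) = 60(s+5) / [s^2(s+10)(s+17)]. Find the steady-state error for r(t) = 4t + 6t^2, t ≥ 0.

System type = 2 (two poles at s=0). By superposition:
  • 4t: tracked with zero error.
  • 6t^2: e_ss = 12/K_a with K_a=30/17 → 6.8.
Total e_ss = 6.8.

6.8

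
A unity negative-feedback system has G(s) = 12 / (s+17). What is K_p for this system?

12/17

G(s) has no factors of s in the denominator, so the system is type 0.
K_p = lim_{s→0} G(s) = 12 / (17) = 12/17.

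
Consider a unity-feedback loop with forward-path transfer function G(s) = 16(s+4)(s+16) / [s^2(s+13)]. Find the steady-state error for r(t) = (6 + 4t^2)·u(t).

System type = 2 (two poles at s=0). Taking each input component in turn:
  • 6: tracked with zero error.
  • 4t^2: e_ss = 8/K_a with K_a=1024/13 → 13/128.
Total e_ss = 13/128.

13/128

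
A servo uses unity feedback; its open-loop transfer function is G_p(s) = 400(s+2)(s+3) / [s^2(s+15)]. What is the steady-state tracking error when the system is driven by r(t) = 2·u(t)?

Two free integrators in G_p(s): this is a type 2 system.
A type-2 system has K_p = ∞, so it tracks a step input with zero steady-state error.

0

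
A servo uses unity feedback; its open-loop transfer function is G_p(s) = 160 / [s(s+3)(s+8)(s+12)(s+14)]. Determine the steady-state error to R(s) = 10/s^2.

252

System type = 1 (one pole at s=0).
K_v = lim_{s→0} s·G_p(s) = 160 / (3·8·12·14) = 5/126.
e_ss = 10/K_v = 10/(5/126) = 252.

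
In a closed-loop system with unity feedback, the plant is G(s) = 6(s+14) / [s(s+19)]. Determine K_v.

84/19

The open loop has one pole at the origin → type 1 system.
K_v = lim_{s→0} s·G(s) = 6·14 / (19) = 84/19.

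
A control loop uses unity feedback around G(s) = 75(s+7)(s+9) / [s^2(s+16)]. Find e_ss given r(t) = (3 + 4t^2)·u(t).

System type = 2 (two poles at s=0). Treating each term separately:
  • 3: tracked with zero error.
  • 4t^2: e_ss = 8/K_a with K_a=295.3125 → 128/4725.
Total e_ss = 128/4725.

128/4725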